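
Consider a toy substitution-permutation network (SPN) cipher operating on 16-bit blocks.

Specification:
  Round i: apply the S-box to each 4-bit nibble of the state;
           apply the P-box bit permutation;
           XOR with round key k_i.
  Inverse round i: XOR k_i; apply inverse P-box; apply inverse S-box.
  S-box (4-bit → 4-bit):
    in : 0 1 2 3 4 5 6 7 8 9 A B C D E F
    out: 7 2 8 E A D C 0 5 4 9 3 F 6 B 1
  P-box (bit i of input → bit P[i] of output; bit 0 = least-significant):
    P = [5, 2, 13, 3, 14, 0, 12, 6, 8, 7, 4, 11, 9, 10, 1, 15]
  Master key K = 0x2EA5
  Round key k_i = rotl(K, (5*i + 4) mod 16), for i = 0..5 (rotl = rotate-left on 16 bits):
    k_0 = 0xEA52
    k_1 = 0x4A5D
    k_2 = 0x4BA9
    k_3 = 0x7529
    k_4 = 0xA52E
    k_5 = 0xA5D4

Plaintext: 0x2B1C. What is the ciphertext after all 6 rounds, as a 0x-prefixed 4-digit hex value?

s_0 = plaintext = 0x2B1C
s_1 = Round(s_0, k_0) = 0x4BFF
s_2 = Round(s_1, k_1) = 0x8FFD
s_3 = Round(s_2, k_2) = 0x28AF
s_4 = Round(s_3, k_3) = 0xB459
s_5 = Round(s_4, k_4) = 0xDBEE
s_6 = Round(s_5, k_5) = 0xE03B

0xE03B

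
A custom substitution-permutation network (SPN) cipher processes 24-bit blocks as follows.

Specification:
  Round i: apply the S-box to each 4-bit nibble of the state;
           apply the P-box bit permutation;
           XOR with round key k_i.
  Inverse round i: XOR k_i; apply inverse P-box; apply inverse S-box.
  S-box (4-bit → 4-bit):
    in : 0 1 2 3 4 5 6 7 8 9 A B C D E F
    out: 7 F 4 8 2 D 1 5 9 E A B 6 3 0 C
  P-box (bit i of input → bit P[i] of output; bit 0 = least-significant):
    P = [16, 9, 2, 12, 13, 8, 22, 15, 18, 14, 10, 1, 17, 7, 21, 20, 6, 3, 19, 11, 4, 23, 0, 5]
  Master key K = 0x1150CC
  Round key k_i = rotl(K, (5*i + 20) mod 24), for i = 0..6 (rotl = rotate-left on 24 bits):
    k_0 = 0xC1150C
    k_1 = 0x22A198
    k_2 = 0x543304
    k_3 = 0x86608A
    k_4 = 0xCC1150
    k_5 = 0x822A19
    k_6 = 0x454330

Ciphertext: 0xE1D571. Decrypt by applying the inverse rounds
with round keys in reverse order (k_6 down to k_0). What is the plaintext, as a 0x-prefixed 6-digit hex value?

0x74A7E9

s_0 = ciphertext = 0xE1D571
s_1 = InvRound(s_0, k_6) = 0xC6273A
s_2 = InvRound(s_1, k_5) = 0xF3E5CE
s_3 = InvRound(s_2, k_4) = 0x6C1185
s_4 = InvRound(s_3, k_3) = 0xCC7A0F
s_5 = InvRound(s_4, k_2) = 0xC93A4E
s_6 = InvRound(s_5, k_1) = 0xD50391
s_7 = InvRound(s_6, k_0) = 0x74A7E9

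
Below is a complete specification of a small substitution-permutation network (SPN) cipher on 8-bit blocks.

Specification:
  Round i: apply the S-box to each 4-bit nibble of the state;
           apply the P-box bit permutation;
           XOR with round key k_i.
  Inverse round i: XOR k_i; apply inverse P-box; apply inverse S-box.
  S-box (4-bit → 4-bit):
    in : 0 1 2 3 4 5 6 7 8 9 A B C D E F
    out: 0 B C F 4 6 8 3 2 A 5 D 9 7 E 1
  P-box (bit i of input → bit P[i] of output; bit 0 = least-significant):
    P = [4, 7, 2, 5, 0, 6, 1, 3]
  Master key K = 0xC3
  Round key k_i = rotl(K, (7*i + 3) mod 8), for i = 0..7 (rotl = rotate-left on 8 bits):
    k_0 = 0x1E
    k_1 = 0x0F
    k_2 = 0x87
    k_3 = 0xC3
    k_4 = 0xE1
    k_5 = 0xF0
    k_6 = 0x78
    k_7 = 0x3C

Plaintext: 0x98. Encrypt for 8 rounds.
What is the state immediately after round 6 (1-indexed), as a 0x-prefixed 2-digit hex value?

s_0 = plaintext = 0x98
s_1 = Round(s_0, k_0) = 0xD6
s_2 = Round(s_1, k_1) = 0x6C
s_3 = Round(s_2, k_2) = 0xBF
s_4 = Round(s_3, k_3) = 0xD8
s_5 = Round(s_4, k_4) = 0x22
s_6 = Round(s_5, k_5) = 0xDE
s_7 = Round(s_6, k_6) = 0x9F
s_8 = Round(s_7, k_7) = 0x64

0xDE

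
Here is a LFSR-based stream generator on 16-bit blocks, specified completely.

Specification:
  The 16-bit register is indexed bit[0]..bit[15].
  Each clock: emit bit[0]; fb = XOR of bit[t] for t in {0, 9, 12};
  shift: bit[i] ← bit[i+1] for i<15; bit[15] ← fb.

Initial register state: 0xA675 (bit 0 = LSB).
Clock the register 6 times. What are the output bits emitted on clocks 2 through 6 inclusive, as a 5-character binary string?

reg_0 = 0xA675
clock 1: out=1, reg = 0x533A
clock 2: out=0, reg = 0x299D
clock 3: out=1, reg = 0x94CE
clock 4: out=0, reg = 0xCA67
clock 5: out=1, reg = 0x6533
clock 6: out=1, reg = 0xB299

01011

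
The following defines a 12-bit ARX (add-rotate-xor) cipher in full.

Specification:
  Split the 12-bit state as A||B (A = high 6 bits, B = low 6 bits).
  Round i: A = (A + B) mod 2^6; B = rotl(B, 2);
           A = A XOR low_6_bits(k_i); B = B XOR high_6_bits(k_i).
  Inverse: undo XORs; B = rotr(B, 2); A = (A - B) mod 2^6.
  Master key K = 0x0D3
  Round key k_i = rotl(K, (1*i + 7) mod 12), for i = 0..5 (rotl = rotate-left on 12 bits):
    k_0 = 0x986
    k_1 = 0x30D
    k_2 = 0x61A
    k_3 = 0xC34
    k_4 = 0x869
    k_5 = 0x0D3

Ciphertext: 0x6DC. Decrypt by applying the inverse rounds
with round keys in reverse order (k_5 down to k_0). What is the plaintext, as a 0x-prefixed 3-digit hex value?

s_0 = ciphertext = 0x6DC
s_1 = InvRound(s_0, k_5) = 0x477
s_2 = InvRound(s_1, k_4) = 0x4E5
s_3 = InvRound(s_2, k_3) = 0x495
s_4 = InvRound(s_3, k_2) = 0xD53
s_5 = InvRound(s_4, k_1) = 0x077
s_6 = InvRound(s_5, k_0) = 0xCD4

0xCD4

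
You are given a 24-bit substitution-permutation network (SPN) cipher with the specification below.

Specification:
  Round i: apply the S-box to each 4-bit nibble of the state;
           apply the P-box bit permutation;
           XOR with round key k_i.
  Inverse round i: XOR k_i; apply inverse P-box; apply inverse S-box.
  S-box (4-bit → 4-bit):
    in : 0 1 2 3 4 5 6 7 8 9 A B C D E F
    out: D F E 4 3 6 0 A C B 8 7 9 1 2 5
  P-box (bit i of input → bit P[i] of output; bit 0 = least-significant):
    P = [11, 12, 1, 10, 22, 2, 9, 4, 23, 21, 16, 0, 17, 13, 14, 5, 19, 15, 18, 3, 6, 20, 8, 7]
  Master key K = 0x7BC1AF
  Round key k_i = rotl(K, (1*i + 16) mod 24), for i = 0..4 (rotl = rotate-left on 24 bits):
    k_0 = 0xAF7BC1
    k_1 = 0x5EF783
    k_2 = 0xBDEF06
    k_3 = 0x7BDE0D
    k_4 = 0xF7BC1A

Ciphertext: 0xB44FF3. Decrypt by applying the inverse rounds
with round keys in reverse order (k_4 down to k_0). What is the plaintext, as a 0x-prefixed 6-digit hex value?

0x5813E7

s_0 = ciphertext = 0xB44FF3
s_1 = InvRound(s_0, k_4) = 0x0718FE
s_2 = InvRound(s_1, k_3) = 0x9B8708
s_3 = InvRound(s_2, k_2) = 0x68BEEF
s_4 = InvRound(s_3, k_1) = 0xB80EED
s_5 = InvRound(s_4, k_0) = 0x5813E7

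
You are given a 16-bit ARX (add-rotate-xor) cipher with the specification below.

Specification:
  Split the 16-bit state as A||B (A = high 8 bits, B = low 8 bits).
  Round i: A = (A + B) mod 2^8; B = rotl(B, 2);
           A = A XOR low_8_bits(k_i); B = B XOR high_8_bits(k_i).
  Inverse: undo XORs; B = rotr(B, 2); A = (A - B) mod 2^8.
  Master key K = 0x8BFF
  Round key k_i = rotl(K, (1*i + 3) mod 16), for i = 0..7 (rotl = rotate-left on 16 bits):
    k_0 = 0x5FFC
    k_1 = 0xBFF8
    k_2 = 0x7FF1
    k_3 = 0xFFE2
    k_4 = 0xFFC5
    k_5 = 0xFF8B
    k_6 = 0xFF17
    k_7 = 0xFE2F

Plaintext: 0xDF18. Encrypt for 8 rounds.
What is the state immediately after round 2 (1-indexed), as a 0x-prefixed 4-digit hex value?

s_0 = plaintext = 0xDF18
s_1 = Round(s_0, k_0) = 0x0B3F
s_2 = Round(s_1, k_1) = 0xB243
s_3 = Round(s_2, k_2) = 0x0472
s_4 = Round(s_3, k_3) = 0x9436
s_5 = Round(s_4, k_4) = 0x0F27
s_6 = Round(s_5, k_5) = 0xBD63
s_7 = Round(s_6, k_6) = 0x3772
s_8 = Round(s_7, k_7) = 0x8637

0xB243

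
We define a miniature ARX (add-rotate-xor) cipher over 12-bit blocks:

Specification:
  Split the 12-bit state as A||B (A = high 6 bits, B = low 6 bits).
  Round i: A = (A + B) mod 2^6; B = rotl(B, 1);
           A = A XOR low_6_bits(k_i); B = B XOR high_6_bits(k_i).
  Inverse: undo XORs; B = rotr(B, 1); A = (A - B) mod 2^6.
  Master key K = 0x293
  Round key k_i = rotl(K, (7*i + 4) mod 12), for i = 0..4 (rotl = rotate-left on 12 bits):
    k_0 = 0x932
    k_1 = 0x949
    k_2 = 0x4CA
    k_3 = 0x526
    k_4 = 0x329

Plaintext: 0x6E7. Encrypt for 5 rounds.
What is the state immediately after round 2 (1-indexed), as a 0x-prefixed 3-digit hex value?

s_0 = plaintext = 0x6E7
s_1 = Round(s_0, k_0) = 0xC2B
s_2 = Round(s_1, k_1) = 0x4B2
s_3 = Round(s_2, k_2) = 0x3B6
s_4 = Round(s_3, k_3) = 0x8B9
s_5 = Round(s_4, k_4) = 0xCBF

0x4B2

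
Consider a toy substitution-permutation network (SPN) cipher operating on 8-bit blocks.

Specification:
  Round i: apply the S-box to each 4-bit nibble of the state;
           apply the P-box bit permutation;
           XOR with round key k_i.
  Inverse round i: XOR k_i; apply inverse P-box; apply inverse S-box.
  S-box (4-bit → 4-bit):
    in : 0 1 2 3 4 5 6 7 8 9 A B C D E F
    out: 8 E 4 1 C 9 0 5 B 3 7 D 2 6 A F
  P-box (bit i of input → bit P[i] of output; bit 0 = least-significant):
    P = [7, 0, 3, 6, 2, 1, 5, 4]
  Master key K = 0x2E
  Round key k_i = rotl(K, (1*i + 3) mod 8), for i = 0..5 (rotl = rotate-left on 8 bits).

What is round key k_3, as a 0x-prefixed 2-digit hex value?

0x8B

K = 0x2E
k_0 = rotl(K, (1*0+3) mod 8) = rotl(K, 3) = 0x71
k_1 = rotl(K, (1*1+3) mod 8) = rotl(K, 4) = 0xE2
k_2 = rotl(K, (1*2+3) mod 8) = rotl(K, 5) = 0xC5
k_3 = rotl(K, (1*3+3) mod 8) = rotl(K, 6) = 0x8B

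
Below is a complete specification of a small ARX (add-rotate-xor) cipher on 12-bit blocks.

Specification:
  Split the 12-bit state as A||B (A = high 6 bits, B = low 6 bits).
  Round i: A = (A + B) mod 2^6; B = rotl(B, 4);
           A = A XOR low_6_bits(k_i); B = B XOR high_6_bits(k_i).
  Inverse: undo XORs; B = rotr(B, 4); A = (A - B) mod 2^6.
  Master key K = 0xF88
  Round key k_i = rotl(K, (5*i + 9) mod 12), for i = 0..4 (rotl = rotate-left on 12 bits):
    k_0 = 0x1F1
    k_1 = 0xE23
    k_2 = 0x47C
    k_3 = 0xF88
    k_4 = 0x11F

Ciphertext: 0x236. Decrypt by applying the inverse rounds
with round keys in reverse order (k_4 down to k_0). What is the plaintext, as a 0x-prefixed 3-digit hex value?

s_0 = ciphertext = 0x236
s_1 = InvRound(s_0, k_4) = 0x30B
s_2 = InvRound(s_1, k_3) = 0xB57
s_3 = InvRound(s_2, k_2) = 0xE58
s_4 = InvRound(s_3, k_1) = 0x602
s_5 = InvRound(s_4, k_0) = 0x554

0x554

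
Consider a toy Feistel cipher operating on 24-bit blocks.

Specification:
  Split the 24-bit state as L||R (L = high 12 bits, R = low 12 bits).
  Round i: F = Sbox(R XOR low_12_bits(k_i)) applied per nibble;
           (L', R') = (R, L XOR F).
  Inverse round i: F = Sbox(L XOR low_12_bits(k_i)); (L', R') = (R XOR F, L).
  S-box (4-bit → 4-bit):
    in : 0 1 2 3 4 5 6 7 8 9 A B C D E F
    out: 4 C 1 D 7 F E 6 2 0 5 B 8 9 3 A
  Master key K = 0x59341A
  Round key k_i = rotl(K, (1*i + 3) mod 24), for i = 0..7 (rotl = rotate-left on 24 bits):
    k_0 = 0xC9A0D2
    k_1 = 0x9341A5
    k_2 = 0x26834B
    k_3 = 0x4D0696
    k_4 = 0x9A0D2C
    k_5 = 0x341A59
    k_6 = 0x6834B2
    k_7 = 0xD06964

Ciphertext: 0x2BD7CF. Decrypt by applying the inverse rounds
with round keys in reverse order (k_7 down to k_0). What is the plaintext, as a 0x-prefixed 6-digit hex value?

0xF3871A

s_0 = ciphertext = 0x2BD7CF
s_1 = InvRound(s_0, k_7) = 0xC5F2BD
s_2 = InvRound(s_1, k_6) = 0x084C5F
s_3 = InvRound(s_2, k_5) = 0x9C6084
s_4 = InvRound(s_3, k_4) = 0x7B19C6
s_5 = InvRound(s_4, k_3) = 0x5D07B1
s_6 = InvRound(s_5, k_2) = 0x9BA5D0
s_7 = InvRound(s_6, k_1) = 0x71A9BA
s_8 = InvRound(s_7, k_0) = 0xF3871A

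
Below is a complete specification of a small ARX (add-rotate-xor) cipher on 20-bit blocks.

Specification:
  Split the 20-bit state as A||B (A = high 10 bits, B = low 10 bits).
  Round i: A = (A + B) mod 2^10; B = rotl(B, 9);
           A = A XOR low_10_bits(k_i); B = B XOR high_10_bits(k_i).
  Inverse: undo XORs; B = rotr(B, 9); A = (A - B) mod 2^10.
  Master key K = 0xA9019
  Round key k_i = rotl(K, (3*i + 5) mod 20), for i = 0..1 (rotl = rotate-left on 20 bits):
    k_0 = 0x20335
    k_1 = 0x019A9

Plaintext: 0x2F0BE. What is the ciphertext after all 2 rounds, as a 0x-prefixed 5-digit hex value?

0xA1E69

s_0 = plaintext = 0x2F0BE
s_1 = Round(s_0, k_0) = 0x93CDF
s_2 = Round(s_1, k_1) = 0xA1E69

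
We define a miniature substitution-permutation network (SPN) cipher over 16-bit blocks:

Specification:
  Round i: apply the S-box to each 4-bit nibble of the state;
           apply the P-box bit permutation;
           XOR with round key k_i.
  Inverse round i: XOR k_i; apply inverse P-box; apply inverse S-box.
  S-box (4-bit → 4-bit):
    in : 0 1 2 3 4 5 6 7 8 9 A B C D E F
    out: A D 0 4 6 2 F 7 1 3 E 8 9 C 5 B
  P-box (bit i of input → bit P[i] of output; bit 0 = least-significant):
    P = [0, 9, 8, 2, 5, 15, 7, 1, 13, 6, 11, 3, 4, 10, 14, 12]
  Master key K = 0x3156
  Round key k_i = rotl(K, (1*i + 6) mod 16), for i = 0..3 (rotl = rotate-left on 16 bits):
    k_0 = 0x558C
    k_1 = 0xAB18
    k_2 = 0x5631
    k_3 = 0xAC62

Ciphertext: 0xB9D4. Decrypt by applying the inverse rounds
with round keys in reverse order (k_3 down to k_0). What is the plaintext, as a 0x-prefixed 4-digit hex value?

s_0 = ciphertext = 0xB9D4
s_1 = InvRound(s_0, k_3) = 0xF21D
s_2 = InvRound(s_1, k_2) = 0x5C9B
s_3 = InvRound(s_2, k_1) = 0xA8A7
s_4 = InvRound(s_3, k_0) = 0xA1FE

0xA1FE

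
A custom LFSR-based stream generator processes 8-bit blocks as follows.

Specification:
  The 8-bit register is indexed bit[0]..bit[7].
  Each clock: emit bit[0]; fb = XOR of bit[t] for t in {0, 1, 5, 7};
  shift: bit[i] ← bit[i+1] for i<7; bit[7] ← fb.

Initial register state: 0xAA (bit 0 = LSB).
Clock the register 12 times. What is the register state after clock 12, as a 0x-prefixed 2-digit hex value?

0x15

reg_0 = 0xAA
clock 1: out=0, reg = 0xD5
clock 2: out=1, reg = 0x6A
clock 3: out=0, reg = 0x35
clock 4: out=1, reg = 0x1A
clock 5: out=0, reg = 0x8D
clock 6: out=1, reg = 0x46
clock 7: out=0, reg = 0xA3
clock 8: out=1, reg = 0x51
clock 9: out=1, reg = 0xA8
clock 10: out=0, reg = 0x54
clock 11: out=0, reg = 0x2A
clock 12: out=0, reg = 0x15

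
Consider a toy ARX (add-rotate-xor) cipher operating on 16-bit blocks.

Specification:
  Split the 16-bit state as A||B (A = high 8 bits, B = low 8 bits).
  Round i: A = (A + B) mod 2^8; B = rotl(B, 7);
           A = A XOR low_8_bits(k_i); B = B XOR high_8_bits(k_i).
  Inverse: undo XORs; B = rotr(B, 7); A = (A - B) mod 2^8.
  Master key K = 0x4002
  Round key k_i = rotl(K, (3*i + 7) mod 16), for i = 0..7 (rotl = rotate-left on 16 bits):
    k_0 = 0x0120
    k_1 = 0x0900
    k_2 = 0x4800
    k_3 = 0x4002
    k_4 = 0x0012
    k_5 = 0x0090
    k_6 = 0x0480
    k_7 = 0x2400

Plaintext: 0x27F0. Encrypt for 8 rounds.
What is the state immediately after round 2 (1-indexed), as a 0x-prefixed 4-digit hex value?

0xB0B5

s_0 = plaintext = 0x27F0
s_1 = Round(s_0, k_0) = 0x3779
s_2 = Round(s_1, k_1) = 0xB0B5
s_3 = Round(s_2, k_2) = 0x6592
s_4 = Round(s_3, k_3) = 0xF509
s_5 = Round(s_4, k_4) = 0xEC84
s_6 = Round(s_5, k_5) = 0xE042
s_7 = Round(s_6, k_6) = 0xA225
s_8 = Round(s_7, k_7) = 0xC7B6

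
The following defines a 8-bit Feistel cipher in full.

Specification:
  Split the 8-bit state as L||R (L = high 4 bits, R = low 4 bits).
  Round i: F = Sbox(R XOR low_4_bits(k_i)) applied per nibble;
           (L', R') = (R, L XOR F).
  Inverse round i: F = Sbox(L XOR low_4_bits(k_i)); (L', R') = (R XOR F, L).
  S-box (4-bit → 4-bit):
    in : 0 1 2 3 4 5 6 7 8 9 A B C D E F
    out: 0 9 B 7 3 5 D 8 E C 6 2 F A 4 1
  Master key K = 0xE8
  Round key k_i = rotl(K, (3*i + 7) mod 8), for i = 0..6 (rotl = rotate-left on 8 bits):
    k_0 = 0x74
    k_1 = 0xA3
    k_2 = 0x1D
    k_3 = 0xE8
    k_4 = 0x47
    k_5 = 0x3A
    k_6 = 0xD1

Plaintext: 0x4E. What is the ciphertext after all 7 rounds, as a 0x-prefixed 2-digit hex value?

s_0 = plaintext = 0x4E
s_1 = Round(s_0, k_0) = 0xE2
s_2 = Round(s_1, k_1) = 0x27
s_3 = Round(s_2, k_2) = 0x74
s_4 = Round(s_3, k_3) = 0x48
s_5 = Round(s_4, k_4) = 0x85
s_6 = Round(s_5, k_5) = 0x59
s_7 = Round(s_6, k_6) = 0x9B

0x9B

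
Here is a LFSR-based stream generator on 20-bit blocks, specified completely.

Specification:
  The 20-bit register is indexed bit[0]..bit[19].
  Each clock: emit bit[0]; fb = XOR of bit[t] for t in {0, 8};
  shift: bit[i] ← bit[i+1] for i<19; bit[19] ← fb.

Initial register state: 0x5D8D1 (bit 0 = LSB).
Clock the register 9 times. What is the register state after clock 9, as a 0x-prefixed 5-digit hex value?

reg_0 = 0x5D8D1
clock 1: out=1, reg = 0xAEC68
clock 2: out=0, reg = 0x57634
clock 3: out=0, reg = 0x2BB1A
clock 4: out=0, reg = 0x95D8D
clock 5: out=1, reg = 0x4AEC6
clock 6: out=0, reg = 0x25763
clock 7: out=1, reg = 0x12BB1
clock 8: out=1, reg = 0x095D8
clock 9: out=0, reg = 0x84AEC

0x84AEC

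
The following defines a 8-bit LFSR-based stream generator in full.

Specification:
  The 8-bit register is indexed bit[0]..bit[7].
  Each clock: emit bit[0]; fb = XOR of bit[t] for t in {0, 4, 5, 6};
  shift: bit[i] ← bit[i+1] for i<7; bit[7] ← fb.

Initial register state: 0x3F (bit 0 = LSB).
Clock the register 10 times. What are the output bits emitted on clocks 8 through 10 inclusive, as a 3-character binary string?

reg_0 = 0x3F
clock 1: out=1, reg = 0x9F
clock 2: out=1, reg = 0x4F
clock 3: out=1, reg = 0x27
clock 4: out=1, reg = 0x13
clock 5: out=1, reg = 0x09
clock 6: out=1, reg = 0x84
clock 7: out=0, reg = 0x42
clock 8: out=0, reg = 0xA1
clock 9: out=1, reg = 0x50
clock 10: out=0, reg = 0x28

010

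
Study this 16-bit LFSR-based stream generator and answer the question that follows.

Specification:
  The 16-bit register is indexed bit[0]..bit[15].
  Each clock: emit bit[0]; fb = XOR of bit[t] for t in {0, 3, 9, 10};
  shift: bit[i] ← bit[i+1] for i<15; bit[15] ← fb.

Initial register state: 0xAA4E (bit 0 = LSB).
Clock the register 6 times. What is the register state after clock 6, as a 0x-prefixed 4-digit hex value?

0xE2A9

reg_0 = 0xAA4E
clock 1: out=0, reg = 0x5527
clock 2: out=1, reg = 0x2A93
clock 3: out=1, reg = 0x1549
clock 4: out=1, reg = 0x8AA4
clock 5: out=0, reg = 0xC552
clock 6: out=0, reg = 0xE2A9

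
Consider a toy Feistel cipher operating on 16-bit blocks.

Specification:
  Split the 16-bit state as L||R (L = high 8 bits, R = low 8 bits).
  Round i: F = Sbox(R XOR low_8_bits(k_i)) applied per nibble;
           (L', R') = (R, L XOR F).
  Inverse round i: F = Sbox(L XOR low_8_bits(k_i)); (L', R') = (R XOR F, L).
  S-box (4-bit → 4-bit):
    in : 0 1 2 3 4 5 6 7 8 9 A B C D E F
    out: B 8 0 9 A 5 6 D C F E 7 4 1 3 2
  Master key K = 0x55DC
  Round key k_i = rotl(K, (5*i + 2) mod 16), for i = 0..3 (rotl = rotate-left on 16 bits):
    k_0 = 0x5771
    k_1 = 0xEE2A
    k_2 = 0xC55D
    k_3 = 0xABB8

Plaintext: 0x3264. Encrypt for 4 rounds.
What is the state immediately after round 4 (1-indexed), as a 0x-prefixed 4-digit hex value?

s_0 = plaintext = 0x3264
s_1 = Round(s_0, k_0) = 0x64B7
s_2 = Round(s_1, k_1) = 0xB795
s_3 = Round(s_2, k_2) = 0x95FB
s_4 = Round(s_3, k_3) = 0xFB3C

0xFB3C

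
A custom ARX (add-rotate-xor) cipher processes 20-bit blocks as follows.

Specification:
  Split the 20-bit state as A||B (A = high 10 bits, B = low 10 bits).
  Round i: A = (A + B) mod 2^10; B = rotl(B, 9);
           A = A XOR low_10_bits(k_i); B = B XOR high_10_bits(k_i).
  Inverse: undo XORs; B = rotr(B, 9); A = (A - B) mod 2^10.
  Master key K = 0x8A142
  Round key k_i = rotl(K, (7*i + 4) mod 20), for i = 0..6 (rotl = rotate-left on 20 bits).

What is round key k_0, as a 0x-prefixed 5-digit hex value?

0xA1428

K = 0x8A142
k_0 = rotl(K, (7*0+4) mod 20) = rotl(K, 4) = 0xA1428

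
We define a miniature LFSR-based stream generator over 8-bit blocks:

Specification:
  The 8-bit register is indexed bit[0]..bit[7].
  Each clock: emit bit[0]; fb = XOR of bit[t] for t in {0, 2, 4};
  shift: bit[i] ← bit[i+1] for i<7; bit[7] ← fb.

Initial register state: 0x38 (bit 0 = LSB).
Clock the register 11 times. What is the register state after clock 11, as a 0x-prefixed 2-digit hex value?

0xC4

reg_0 = 0x38
clock 1: out=0, reg = 0x9C
clock 2: out=0, reg = 0x4E
clock 3: out=0, reg = 0xA7
clock 4: out=1, reg = 0x53
clock 5: out=1, reg = 0x29
clock 6: out=1, reg = 0x94
clock 7: out=0, reg = 0x4A
clock 8: out=0, reg = 0x25
clock 9: out=1, reg = 0x12
clock 10: out=0, reg = 0x89
clock 11: out=1, reg = 0xC4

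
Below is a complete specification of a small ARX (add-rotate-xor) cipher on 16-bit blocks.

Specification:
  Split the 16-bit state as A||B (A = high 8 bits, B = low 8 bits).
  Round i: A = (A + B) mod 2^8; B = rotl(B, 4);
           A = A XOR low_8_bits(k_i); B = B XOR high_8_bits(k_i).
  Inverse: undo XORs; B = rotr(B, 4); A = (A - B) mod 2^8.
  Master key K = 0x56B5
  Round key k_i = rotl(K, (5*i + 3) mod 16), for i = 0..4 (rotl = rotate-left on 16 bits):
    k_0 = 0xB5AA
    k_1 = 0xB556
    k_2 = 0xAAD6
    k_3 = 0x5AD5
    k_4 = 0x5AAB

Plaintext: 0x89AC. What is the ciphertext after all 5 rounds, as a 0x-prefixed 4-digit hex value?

s_0 = plaintext = 0x89AC
s_1 = Round(s_0, k_0) = 0x9F7F
s_2 = Round(s_1, k_1) = 0x4842
s_3 = Round(s_2, k_2) = 0x5C8E
s_4 = Round(s_3, k_3) = 0x3FB2
s_5 = Round(s_4, k_4) = 0x5A71

0x5A71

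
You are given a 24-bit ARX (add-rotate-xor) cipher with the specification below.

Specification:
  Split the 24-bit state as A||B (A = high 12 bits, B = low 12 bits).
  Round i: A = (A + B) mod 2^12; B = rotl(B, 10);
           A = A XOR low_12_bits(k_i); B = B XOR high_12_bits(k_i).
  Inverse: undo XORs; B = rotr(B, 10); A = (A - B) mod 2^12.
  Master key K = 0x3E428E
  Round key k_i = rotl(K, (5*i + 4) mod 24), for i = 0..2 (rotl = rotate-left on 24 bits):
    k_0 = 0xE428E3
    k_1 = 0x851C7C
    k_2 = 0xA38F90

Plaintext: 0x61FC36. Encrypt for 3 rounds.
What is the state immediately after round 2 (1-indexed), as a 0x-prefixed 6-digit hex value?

s_0 = plaintext = 0x61FC36
s_1 = Round(s_0, k_0) = 0xAB654F
s_2 = Round(s_1, k_1) = 0xC79502
s_3 = Round(s_2, k_2) = 0xEEB378

0xC79502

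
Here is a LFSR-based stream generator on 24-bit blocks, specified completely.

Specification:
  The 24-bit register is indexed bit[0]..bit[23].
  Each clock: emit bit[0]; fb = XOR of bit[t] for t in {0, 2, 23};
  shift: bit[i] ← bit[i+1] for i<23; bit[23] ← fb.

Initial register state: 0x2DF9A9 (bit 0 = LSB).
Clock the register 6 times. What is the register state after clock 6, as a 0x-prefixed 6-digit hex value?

0x04B7E6

reg_0 = 0x2DF9A9
clock 1: out=1, reg = 0x96FCD4
clock 2: out=0, reg = 0x4B7E6A
clock 3: out=0, reg = 0x25BF35
clock 4: out=1, reg = 0x12DF9A
clock 5: out=0, reg = 0x096FCD
clock 6: out=1, reg = 0x04B7E6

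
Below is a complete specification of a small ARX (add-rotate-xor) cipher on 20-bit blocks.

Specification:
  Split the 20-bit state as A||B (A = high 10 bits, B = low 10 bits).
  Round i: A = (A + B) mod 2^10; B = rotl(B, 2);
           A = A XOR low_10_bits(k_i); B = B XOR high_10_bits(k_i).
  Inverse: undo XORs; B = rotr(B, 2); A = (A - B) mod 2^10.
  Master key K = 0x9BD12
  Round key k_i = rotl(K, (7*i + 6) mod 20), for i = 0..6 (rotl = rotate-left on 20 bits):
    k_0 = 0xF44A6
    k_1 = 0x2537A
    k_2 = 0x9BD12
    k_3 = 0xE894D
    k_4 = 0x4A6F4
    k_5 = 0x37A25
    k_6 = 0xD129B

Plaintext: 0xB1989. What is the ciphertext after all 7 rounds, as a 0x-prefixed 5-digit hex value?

0x1BECC

s_0 = plaintext = 0xB1989
s_1 = Round(s_0, k_0) = 0x3A5F4
s_2 = Round(s_1, k_1) = 0x69F45
s_3 = Round(s_2, k_2) = 0x7FB78
s_4 = Round(s_3, k_3) = 0x0EE41
s_5 = Round(s_4, k_4) = 0x2202F
s_6 = Round(s_5, k_5) = 0xA4862
s_7 = Round(s_6, k_6) = 0x1BECC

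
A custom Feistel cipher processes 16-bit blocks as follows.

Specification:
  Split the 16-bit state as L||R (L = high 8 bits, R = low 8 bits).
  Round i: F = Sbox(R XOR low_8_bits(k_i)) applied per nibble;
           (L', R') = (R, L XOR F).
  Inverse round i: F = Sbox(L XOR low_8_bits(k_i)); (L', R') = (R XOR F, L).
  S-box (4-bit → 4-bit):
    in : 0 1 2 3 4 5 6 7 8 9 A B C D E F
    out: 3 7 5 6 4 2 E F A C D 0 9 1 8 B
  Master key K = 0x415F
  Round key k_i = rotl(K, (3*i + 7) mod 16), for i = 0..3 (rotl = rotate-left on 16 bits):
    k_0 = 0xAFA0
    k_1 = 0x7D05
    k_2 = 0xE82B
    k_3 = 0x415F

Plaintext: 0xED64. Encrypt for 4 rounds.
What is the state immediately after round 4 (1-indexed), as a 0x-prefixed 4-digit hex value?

0x77C7

s_0 = plaintext = 0xED64
s_1 = Round(s_0, k_0) = 0x6479
s_2 = Round(s_1, k_1) = 0x799D
s_3 = Round(s_2, k_2) = 0x9D77
s_4 = Round(s_3, k_3) = 0x77C7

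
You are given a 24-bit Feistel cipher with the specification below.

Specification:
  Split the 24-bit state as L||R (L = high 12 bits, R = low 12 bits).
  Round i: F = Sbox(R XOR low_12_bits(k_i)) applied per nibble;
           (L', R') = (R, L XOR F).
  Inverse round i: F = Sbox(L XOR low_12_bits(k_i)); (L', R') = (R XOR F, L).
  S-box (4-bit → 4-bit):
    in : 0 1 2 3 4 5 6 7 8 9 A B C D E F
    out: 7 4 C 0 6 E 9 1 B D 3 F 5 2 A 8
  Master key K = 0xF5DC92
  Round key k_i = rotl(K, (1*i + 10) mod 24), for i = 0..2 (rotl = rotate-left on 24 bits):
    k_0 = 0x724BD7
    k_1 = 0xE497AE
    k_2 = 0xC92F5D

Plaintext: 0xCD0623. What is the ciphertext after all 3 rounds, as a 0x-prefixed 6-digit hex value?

s_0 = plaintext = 0xCD0623
s_1 = Round(s_0, k_0) = 0x623E56
s_2 = Round(s_1, k_1) = 0xE56BA8
s_3 = Round(s_2, k_2) = 0xBA88D8

0xBA88D8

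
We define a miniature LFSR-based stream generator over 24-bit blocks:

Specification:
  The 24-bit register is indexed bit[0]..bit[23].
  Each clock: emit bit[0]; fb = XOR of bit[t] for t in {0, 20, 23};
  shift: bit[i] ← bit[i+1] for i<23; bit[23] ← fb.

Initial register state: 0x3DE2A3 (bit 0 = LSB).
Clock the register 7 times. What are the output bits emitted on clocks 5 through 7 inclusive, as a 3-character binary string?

reg_0 = 0x3DE2A3
clock 1: out=1, reg = 0x1EF151
clock 2: out=1, reg = 0x0F78A8
clock 3: out=0, reg = 0x07BC54
clock 4: out=0, reg = 0x03DE2A
clock 5: out=0, reg = 0x01EF15
clock 6: out=1, reg = 0x80F78A
clock 7: out=0, reg = 0xC07BC5

010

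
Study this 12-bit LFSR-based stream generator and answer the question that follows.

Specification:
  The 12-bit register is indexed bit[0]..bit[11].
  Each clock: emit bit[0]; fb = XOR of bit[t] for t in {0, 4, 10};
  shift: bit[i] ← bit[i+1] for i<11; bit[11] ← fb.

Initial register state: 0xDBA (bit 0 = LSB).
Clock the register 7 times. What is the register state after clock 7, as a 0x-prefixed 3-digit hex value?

0x95B

reg_0 = 0xDBA
clock 1: out=0, reg = 0x6DD
clock 2: out=1, reg = 0xB6E
clock 3: out=0, reg = 0x5B7
clock 4: out=1, reg = 0xADB
clock 5: out=1, reg = 0x56D
clock 6: out=1, reg = 0x2B6
clock 7: out=0, reg = 0x95B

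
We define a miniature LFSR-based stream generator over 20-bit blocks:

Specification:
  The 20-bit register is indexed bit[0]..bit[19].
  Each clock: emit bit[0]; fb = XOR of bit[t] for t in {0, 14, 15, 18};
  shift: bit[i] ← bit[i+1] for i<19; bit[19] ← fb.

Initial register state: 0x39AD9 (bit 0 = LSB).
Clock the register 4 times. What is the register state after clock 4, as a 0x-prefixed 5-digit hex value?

reg_0 = 0x39AD9
clock 1: out=1, reg = 0x1CD6C
clock 2: out=0, reg = 0x0E6B6
clock 3: out=0, reg = 0x0735B
clock 4: out=1, reg = 0x039AD

0x039AD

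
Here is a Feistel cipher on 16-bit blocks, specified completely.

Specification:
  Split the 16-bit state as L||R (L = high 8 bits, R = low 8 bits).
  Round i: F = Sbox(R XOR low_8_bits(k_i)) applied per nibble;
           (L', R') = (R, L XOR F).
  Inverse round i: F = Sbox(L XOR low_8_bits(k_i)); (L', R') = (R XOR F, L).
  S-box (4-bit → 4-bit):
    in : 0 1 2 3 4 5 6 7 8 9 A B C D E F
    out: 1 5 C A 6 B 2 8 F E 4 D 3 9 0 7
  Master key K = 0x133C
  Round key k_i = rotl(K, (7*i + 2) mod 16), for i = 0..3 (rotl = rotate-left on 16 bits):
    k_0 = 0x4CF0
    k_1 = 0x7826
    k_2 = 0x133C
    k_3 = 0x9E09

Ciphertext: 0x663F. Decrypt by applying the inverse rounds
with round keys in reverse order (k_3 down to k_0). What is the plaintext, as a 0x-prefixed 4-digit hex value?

0xF4EA

s_0 = ciphertext = 0x663F
s_1 = InvRound(s_0, k_3) = 0x1866
s_2 = InvRound(s_1, k_2) = 0xA018
s_3 = InvRound(s_2, k_1) = 0xEAA0
s_4 = InvRound(s_3, k_0) = 0xF4EA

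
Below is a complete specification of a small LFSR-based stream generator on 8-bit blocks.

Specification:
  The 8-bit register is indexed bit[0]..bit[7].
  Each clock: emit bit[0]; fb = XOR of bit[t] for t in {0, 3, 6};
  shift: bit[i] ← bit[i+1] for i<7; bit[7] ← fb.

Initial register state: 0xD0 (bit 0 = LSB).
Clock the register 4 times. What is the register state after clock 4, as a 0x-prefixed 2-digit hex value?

0xDD

reg_0 = 0xD0
clock 1: out=0, reg = 0xE8
clock 2: out=0, reg = 0x74
clock 3: out=0, reg = 0xBA
clock 4: out=0, reg = 0xDD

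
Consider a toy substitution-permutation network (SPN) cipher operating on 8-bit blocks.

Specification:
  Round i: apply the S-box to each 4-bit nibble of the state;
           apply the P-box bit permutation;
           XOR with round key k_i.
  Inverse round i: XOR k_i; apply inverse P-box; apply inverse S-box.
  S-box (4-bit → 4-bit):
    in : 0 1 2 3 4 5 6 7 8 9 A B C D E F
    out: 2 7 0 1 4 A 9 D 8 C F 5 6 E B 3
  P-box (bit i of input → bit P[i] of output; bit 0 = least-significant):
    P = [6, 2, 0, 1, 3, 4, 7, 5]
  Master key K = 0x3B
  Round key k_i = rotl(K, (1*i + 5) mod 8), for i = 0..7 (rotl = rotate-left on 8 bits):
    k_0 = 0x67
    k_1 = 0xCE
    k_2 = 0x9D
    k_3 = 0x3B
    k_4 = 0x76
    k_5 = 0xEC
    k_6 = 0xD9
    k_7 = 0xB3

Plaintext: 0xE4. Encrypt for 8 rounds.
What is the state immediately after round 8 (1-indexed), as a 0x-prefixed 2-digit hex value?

0x11

s_0 = plaintext = 0xE4
s_1 = Round(s_0, k_0) = 0x5E
s_2 = Round(s_1, k_1) = 0xB8
s_3 = Round(s_2, k_2) = 0x17
s_4 = Round(s_3, k_3) = 0xE0
s_5 = Round(s_4, k_4) = 0x4A
s_6 = Round(s_5, k_5) = 0x2B
s_7 = Round(s_6, k_6) = 0x98
s_8 = Round(s_7, k_7) = 0x11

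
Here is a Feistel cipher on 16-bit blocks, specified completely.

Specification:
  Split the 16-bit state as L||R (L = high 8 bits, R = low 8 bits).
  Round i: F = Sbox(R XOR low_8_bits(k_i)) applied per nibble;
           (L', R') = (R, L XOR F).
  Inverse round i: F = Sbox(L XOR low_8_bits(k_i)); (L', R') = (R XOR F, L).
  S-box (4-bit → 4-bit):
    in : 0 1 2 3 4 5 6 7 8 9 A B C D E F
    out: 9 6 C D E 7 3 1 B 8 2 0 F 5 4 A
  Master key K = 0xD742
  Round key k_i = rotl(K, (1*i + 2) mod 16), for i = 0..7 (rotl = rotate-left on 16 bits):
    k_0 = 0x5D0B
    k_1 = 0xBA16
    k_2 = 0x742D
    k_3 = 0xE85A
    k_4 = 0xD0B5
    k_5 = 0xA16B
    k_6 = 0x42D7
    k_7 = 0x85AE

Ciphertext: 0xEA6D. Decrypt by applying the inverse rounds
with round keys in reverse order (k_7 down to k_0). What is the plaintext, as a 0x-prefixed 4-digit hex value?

s_0 = ciphertext = 0xEA6D
s_1 = InvRound(s_0, k_7) = 0x83EA
s_2 = InvRound(s_1, k_6) = 0x9483
s_3 = InvRound(s_2, k_5) = 0x2994
s_4 = InvRound(s_3, k_4) = 0x1B29
s_5 = InvRound(s_4, k_3) = 0xCF1B
s_6 = InvRound(s_5, k_2) = 0x57CF
s_7 = InvRound(s_6, k_1) = 0x2957
s_8 = InvRound(s_7, k_0) = 0x9B29

0x9B29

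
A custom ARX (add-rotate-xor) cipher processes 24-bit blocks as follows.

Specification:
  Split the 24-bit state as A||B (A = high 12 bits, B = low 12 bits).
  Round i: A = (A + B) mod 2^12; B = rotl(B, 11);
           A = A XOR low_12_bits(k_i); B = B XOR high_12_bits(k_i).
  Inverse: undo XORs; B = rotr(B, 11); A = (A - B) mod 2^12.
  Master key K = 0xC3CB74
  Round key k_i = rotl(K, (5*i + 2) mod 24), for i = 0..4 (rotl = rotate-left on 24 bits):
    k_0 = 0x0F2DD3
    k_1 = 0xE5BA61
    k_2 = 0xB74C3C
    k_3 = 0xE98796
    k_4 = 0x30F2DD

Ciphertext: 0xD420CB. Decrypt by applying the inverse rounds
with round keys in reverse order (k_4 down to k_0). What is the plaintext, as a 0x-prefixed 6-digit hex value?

0x515227

s_0 = ciphertext = 0xD420CB
s_1 = InvRound(s_0, k_4) = 0x817788
s_2 = InvRound(s_1, k_3) = 0xD60221
s_3 = InvRound(s_2, k_2) = 0xEB12AB
s_4 = InvRound(s_3, k_1) = 0xAEF9E1
s_5 = InvRound(s_4, k_0) = 0x515227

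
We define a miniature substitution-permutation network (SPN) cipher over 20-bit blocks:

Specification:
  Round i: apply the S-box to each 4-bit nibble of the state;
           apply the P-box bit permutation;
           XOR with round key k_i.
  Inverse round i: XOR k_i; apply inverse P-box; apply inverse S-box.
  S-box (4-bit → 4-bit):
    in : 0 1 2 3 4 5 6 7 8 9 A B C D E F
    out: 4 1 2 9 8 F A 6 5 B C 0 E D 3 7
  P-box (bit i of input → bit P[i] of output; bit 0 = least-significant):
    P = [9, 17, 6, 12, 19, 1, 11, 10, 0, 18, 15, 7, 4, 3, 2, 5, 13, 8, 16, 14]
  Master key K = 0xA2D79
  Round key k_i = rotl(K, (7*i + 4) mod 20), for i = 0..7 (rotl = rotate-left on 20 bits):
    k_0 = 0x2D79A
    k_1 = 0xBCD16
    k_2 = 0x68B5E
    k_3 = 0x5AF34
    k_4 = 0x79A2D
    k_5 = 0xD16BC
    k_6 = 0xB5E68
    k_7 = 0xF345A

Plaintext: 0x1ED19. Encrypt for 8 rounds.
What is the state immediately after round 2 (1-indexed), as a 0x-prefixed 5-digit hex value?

s_0 = plaintext = 0x1ED19
s_1 = Round(s_0, k_0) = 0x86503
s_2 = Round(s_1, k_1) = 0xE77BF
s_3 = Round(s_2, k_2) = 0x02812
s_4 = Round(s_3, k_3) = 0xE2F3D
s_5 = Round(s_4, k_4) = 0xB2D64
s_6 = Round(s_5, k_5) = 0xD8237
s_7 = Round(s_6, k_6) = 0x43A3C
s_8 = Round(s_7, k_7) = 0x5E0AA

0xE77BF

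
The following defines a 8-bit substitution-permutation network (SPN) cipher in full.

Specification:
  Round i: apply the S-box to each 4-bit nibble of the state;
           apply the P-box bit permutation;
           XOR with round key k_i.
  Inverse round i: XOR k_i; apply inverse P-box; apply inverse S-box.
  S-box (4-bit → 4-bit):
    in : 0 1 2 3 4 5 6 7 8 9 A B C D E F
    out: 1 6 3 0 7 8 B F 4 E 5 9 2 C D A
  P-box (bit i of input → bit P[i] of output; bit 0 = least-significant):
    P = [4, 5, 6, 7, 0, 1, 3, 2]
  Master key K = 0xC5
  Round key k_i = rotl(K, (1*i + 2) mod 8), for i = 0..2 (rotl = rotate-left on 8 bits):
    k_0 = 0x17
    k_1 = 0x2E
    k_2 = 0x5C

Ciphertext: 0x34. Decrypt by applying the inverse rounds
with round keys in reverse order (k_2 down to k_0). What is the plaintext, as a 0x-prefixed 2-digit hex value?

0x81

s_0 = ciphertext = 0x34
s_1 = InvRound(s_0, k_2) = 0x81
s_2 = InvRound(s_1, k_1) = 0x7F
s_3 = InvRound(s_2, k_0) = 0x81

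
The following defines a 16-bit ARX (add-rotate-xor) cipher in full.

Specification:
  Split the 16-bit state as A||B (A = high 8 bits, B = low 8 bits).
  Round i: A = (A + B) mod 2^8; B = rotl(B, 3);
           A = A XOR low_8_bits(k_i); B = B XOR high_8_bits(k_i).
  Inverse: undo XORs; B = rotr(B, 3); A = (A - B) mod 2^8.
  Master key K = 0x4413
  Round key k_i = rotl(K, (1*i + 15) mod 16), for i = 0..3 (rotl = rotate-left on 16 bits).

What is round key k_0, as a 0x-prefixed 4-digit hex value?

0xA209

K = 0x4413
k_0 = rotl(K, (1*0+15) mod 16) = rotl(K, 15) = 0xA209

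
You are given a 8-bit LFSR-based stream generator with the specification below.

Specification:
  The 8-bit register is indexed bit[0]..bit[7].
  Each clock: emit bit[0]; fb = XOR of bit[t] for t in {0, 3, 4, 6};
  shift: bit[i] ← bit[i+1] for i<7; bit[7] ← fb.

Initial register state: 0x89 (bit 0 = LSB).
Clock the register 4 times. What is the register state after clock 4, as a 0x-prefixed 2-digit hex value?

0xA8

reg_0 = 0x89
clock 1: out=1, reg = 0x44
clock 2: out=0, reg = 0xA2
clock 3: out=0, reg = 0x51
clock 4: out=1, reg = 0xA8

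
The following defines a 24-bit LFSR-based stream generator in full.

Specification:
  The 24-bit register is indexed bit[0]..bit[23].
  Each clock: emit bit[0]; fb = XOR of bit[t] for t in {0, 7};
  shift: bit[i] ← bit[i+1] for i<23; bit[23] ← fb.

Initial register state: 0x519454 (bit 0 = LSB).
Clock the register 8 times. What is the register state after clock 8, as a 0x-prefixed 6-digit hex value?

0x7C5194

reg_0 = 0x519454
clock 1: out=0, reg = 0x28CA2A
clock 2: out=0, reg = 0x146515
clock 3: out=1, reg = 0x8A328A
clock 4: out=0, reg = 0xC51945
clock 5: out=1, reg = 0xE28CA2
clock 6: out=0, reg = 0xF14651
clock 7: out=1, reg = 0xF8A328
clock 8: out=0, reg = 0x7C5194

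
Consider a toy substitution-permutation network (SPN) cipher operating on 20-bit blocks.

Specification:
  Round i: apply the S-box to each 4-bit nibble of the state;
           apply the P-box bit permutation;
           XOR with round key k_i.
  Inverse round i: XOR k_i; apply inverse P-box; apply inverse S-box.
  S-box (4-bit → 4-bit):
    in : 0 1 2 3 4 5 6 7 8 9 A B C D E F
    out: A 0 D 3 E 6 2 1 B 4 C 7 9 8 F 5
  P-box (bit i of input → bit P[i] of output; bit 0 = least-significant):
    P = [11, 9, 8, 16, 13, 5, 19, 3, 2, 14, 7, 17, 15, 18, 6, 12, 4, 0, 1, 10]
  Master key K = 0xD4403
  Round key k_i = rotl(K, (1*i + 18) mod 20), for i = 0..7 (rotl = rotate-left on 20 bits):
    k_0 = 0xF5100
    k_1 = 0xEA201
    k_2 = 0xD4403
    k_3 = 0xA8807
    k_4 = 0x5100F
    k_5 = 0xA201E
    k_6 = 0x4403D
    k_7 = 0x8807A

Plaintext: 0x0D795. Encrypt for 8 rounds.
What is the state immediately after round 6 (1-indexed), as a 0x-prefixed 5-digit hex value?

s_0 = plaintext = 0x0D795
s_1 = Round(s_0, k_0) = 0x74605
s_2 = Round(s_1, k_1) = 0xAF179
s_3 = Round(s_2, k_2) = 0xDE141
s_4 = Round(s_3, k_3) = 0x61C6F
s_5 = Round(s_4, k_4) = 0x7192A
s_6 = Round(s_5, k_5) = 0x30186
s_7 = Round(s_6, k_6) = 0x07204
s_8 = Round(s_7, k_7) = 0xB07D7

0x30186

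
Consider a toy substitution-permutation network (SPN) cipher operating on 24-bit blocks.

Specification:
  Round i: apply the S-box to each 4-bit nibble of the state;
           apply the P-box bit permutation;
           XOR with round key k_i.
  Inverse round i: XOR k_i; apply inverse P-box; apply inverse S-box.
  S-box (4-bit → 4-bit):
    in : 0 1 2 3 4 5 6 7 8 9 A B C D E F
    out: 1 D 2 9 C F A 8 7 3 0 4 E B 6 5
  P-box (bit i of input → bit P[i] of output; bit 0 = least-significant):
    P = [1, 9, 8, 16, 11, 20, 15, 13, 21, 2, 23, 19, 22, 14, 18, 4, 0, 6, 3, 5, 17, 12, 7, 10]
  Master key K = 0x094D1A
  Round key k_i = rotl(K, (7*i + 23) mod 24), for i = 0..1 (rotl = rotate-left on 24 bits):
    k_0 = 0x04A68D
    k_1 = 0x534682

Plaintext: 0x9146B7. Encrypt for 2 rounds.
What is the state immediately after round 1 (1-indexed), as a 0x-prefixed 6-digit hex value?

s_0 = plaintext = 0x9146B7
s_1 = Round(s_0, k_0) = 0x0B36B0
s_2 = Round(s_1, k_1) = 0x19C69C

0x0B36B0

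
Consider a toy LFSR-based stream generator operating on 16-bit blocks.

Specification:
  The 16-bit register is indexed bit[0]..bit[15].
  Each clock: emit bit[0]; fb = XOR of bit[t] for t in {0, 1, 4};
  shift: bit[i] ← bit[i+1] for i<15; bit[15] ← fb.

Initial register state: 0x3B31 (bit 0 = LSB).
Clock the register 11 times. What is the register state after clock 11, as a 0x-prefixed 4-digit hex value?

reg_0 = 0x3B31
clock 1: out=1, reg = 0x1D98
clock 2: out=0, reg = 0x8ECC
clock 3: out=0, reg = 0x4766
clock 4: out=0, reg = 0xA3B3
clock 5: out=1, reg = 0xD1D9
clock 6: out=1, reg = 0x68EC
clock 7: out=0, reg = 0x3476
clock 8: out=0, reg = 0x1A3B
clock 9: out=1, reg = 0x8D1D
clock 10: out=1, reg = 0x468E
clock 11: out=0, reg = 0xA347

0xA347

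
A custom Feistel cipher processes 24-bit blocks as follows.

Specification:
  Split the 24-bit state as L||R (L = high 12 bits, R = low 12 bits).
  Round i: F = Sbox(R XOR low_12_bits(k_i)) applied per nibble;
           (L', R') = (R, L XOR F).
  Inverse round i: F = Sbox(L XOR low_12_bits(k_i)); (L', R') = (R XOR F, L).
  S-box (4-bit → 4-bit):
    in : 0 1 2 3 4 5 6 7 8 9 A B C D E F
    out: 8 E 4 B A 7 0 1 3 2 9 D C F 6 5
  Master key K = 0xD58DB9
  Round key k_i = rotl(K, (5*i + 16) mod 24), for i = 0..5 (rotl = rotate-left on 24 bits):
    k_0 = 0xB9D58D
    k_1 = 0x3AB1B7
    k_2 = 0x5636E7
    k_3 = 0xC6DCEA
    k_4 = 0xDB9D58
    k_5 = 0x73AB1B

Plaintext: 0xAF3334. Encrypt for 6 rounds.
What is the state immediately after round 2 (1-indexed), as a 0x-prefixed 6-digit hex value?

s_0 = plaintext = 0xAF3334
s_1 = Round(s_0, k_0) = 0x334A21
s_2 = Round(s_1, k_1) = 0xA21E14
s_3 = Round(s_2, k_2) = 0xE1497A
s_4 = Round(s_3, k_3) = 0x97A93C
s_5 = Round(s_4, k_4) = 0x93C370
s_6 = Round(s_5, k_5) = 0x370A31

0xA21E14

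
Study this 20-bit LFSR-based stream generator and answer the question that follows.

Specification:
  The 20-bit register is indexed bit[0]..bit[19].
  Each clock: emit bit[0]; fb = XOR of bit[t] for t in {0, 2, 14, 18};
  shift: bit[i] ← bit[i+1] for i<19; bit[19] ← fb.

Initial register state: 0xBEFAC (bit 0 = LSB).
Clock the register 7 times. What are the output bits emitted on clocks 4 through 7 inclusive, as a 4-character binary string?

1010

reg_0 = 0xBEFAC
clock 1: out=0, reg = 0x5F7D6
clock 2: out=0, reg = 0xAFBEB
clock 3: out=1, reg = 0x57DF5
clock 4: out=1, reg = 0x2BEFA
clock 5: out=0, reg = 0x15F7D
clock 6: out=1, reg = 0x8AFBE
clock 7: out=0, reg = 0xC57DF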